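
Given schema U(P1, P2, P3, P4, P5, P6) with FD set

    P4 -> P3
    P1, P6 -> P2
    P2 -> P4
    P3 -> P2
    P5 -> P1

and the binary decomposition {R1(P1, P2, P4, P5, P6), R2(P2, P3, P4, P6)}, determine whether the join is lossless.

Common attributes: R1 ∩ R2 = {P2, P4, P6}.
Closure of {P2, P4, P6}: P4 → P3 applies, adding P3. So (P2, P4, P6)⁺ = {P2, P3, P4, P6}.
This closure contains every attribute of R2, so R1 ∩ R2 → R2. The join is lossless.

Yes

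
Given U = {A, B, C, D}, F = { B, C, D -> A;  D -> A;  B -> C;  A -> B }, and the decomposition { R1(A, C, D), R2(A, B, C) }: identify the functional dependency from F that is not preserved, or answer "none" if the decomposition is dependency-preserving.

none

B, C, D → A: restricted closure across fragments reaches A.
D → A lies within R1.
B → C lies within R2.
A → B lies within R2.
Every dependency is enforceable on the fragments, so the decomposition is dependency-preserving.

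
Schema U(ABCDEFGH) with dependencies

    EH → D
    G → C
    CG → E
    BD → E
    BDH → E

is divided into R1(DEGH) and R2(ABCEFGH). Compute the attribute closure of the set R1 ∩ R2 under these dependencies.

R1 ∩ R2 = {EGH}.
EH → D applies, adding D
G → C applies, adding C
Closure: {CDEGH}.

CDEGH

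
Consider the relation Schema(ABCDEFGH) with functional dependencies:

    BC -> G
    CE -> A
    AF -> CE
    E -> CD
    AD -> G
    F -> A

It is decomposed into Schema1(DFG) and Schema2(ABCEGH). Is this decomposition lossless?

No

Common attributes: Schema1 ∩ Schema2 = {G}.
No dependency enlarges {G}, so (G)⁺ = {G}.
The closure contains neither all of Schema1 = {DFG} nor all of Schema2 = {ABCEGH}, so the common attributes are not a superkey of either fragment. The join is lossy.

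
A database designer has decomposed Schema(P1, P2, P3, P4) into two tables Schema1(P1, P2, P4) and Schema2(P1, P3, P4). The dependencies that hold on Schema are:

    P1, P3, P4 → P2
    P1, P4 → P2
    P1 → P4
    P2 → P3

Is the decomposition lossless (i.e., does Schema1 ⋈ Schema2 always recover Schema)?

Common attributes: Schema1 ∩ Schema2 = {P1, P4}.
Closure of {P1, P4}: P1, P4 → P2 applies, adding P2; P2 → P3 applies, adding P3. So (P1, P4)⁺ = {P1, P2, P3, P4}.
This closure contains every attribute of Schema1, so Schema1 ∩ Schema2 → Schema1. The join is lossless.

Yes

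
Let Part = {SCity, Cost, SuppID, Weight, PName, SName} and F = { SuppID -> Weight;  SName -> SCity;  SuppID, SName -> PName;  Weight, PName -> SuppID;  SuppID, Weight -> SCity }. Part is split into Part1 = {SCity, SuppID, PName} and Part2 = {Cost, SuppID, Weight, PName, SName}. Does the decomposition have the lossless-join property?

Yes

Common attributes: Part1 ∩ Part2 = {SuppID, PName}.
Closure of {SuppID, PName}: SuppID → Weight applies, adding Weight; SuppID, Weight → SCity applies, adding SCity. So (SuppID, PName)⁺ = {SCity, SuppID, Weight, PName}.
This closure contains every attribute of Part1, so Part1 ∩ Part2 → Part1. The join is lossless.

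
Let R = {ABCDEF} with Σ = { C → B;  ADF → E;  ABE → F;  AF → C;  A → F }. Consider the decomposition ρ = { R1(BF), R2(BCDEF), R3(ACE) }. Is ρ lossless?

No

Chase test. Columns are ABCDEF; row i has aⱼ where attribute j ∈ Ri, else bᵢⱼ.
Initial tableau (one row per fragment):
  row 1: b11 a2 b13 b14 b15 a6
  row 2: b21 a2 a3 a4 a5 a6
  row 3: a1 b32 a3 b34 a5 b36
Rows 2 and 3 agree on C; apply C→B and equate their B entries.
No row becomes fully distinguished — the join is lossy.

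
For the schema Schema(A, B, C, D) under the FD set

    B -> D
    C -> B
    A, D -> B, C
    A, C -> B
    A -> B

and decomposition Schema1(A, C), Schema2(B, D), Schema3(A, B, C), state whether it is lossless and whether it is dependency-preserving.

lossless and dependency-preserving

Lossless test (chase): Rows 2 and 3 agree on B; apply B→D and equate their D entries. Rows 1 and 3 agree on C; apply C→B and equate their B entries. Rows 1 and 2 agree on B; apply B→D and equate their D entries. Row 1 is now all distinguished symbols — the join is lossless.
Dependency preservation: A, D → B, C is not contained in any single fragment, but the restricted closure of its left-hand side across the fragments still reaches the right-hand side; the remaining FDs each lie inside some fragment. All dependencies are preserved.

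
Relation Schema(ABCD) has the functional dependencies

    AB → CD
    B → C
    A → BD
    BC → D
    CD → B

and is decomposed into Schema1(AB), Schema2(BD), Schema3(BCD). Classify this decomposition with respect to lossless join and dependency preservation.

Lossless test (chase): Rows 1 and 2 agree on B; apply B→C and equate their C entries. Rows 1 and 3 agree on B; apply B→C and equate their C entries. Rows 1 and 2 agree on BC; apply BC→D and equate their D entries. Row 1 is now all distinguished symbols — the join is lossless.
Dependency preservation: AB → CD; A → BD are not contained in any single fragment, but the restricted closure of each left-hand side across the fragments still reaches the right-hand side; the remaining FDs each lie inside some fragment. All dependencies are preserved.

lossless and dependency-preserving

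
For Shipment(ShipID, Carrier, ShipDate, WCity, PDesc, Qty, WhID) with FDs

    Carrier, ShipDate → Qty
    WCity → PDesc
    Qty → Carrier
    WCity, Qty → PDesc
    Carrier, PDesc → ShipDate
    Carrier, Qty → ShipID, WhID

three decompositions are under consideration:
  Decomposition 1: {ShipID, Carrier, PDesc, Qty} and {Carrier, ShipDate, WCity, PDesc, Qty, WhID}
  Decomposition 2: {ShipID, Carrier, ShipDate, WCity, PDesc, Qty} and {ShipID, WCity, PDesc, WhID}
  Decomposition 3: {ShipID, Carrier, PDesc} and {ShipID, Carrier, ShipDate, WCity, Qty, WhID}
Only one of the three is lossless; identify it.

Decomposition 1: common = {Carrier, PDesc, Qty}, closure = {ShipID, Carrier, ShipDate, PDesc, Qty, WhID} → lossless.
Decomposition 2: common = {ShipID, WCity, PDesc}, closure = {ShipID, WCity, PDesc} → lossy.
Decomposition 3: common = {ShipID, Carrier}, closure = {ShipID, Carrier} → lossy.

Decomposition 1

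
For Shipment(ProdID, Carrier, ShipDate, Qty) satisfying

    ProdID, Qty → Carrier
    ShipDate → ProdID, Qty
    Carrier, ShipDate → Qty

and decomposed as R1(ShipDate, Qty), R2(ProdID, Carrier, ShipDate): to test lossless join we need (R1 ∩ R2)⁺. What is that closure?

ProdID, Carrier, ShipDate, Qty

R1 ∩ R2 = {ShipDate}.
ShipDate → ProdID, Qty applies, adding ProdID, Qty
ProdID, Qty → Carrier applies, adding Carrier
Closure: {ProdID, Carrier, ShipDate, Qty}.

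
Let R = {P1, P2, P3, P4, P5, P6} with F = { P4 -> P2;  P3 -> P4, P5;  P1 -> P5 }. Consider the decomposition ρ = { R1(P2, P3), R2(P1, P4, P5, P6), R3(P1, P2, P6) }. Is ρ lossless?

Chase test. Columns are P1, P2, P3, P4, P5, P6; row i has aⱼ where attribute j ∈ Ri, else bᵢⱼ.
Initial tableau (one row per fragment):
  row 1: b11 a2 a3 b14 b15 b16
  row 2: a1 b22 b23 a4 a5 a6
  row 3: a1 a2 b33 b34 b35 a6
Rows 2 and 3 agree on P1; apply P1→P5 and equate their P5 entries.
No row becomes fully distinguished — the join is lossy.

No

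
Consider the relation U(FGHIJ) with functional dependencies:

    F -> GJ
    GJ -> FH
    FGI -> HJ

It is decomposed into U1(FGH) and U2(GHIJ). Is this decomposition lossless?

Common attributes: U1 ∩ U2 = {GH}.
No dependency enlarges {GH}, so (GH)⁺ = {GH}.
The closure contains neither all of U1 = {FGH} nor all of U2 = {GHIJ}, so the common attributes are not a superkey of either fragment. The join is lossy.

No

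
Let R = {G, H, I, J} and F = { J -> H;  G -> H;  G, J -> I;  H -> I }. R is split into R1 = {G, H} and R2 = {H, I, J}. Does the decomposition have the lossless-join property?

No

Common attributes: R1 ∩ R2 = {H}.
Closure of {H}: H → I applies, adding I. So (H)⁺ = {H, I}.
The closure contains neither all of R1 = {G, H} nor all of R2 = {H, I, J}, so the common attributes are not a superkey of either fragment. The join is lossy.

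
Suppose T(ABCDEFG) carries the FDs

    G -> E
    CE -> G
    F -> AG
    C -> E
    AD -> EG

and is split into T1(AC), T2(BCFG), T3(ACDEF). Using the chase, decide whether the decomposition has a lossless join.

No

Chase test. Columns are ABCDEFG; row i has aⱼ where attribute j ∈ Ti, else bᵢⱼ.
Initial tableau (one row per fragment):
  row 1: a1 b12 a3 b14 b15 b16 b17
  row 2: b21 a2 a3 b24 b25 a6 a7
  row 3: a1 b32 a3 a4 a5 a6 b37
Rows 2 and 3 agree on F; apply F→AG and equate their AG entries.
Rows 1 and 2 agree on C; apply C→E and equate their E entries.
Rows 1 and 3 agree on C; apply C→E and equate their E entries.
Rows 1 and 2 agree on CE; apply CE→G and equate their G entries.
No row becomes fully distinguished — the join is lossy.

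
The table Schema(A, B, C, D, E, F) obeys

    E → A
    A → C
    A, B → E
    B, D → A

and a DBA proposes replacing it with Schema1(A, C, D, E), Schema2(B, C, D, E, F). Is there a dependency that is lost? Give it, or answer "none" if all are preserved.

Check A, B → E: no single fragment contains all of {A, B, E}, and the restricted closure of {A, B} across the fragments never reaches {E}.
E → A is preserved.
A → C is preserved.
B, D → A is preserved.

A, B → E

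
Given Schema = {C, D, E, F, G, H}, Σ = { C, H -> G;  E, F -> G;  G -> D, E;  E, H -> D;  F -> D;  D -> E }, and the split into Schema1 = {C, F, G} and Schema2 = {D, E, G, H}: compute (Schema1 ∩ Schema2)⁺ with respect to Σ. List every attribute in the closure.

Schema1 ∩ Schema2 = {G}.
G → D, E applies, adding D, E
Closure: {D, E, G}.

D, E, G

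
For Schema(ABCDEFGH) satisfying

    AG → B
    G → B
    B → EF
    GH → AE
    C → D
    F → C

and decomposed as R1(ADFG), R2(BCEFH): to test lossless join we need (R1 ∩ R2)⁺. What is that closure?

CDF

R1 ∩ R2 = {F}.
F → C applies, adding C
C → D applies, adding D
Closure: {CDF}.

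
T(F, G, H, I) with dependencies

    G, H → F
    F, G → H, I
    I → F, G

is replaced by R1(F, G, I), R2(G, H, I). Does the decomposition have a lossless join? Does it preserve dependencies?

Lossless test: (G, I)⁺ = {F, G, H, I}, which contains all of one fragment — lossless.
Dependency preservation: G, H → F; F, G → H, I are not contained in any single fragment, but the restricted closure of each left-hand side across the fragments still reaches the right-hand side; the remaining FDs each lie inside some fragment. All dependencies are preserved.

lossless and dependency-preserving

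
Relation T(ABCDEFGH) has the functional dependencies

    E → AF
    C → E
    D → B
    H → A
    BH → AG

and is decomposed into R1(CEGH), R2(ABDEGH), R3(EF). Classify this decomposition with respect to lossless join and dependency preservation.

lossy but dependency-preserving

Lossless test (chase): Rows 1 and 2 agree on E; apply E→AF and equate their AF entries. Rows 1 and 3 agree on E; apply E→AF and equate their AF entries. No row becomes fully distinguished — the join is lossy.
Dependency preservation: E → AF is not contained in any single fragment, but the restricted closure of its left-hand side across the fragments still reaches the right-hand side; the remaining FDs each lie inside some fragment. All dependencies are preserved.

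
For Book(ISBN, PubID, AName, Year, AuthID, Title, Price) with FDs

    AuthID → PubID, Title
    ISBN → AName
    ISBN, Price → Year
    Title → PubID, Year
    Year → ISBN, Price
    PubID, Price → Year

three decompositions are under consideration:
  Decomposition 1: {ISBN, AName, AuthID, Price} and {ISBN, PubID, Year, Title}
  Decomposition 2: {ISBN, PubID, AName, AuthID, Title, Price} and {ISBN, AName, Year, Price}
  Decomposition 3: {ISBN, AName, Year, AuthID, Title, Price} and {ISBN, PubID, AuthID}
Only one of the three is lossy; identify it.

Decomposition 1: common = {ISBN}, closure = {ISBN, AName} → lossy.
Decomposition 2: common = {ISBN, AName, Price}, closure = {ISBN, AName, Year, Price} → lossless.
Decomposition 3: common = {ISBN, AuthID}, closure = {ISBN, PubID, AName, Year, AuthID, Title, Price} → lossless.

Decomposition 1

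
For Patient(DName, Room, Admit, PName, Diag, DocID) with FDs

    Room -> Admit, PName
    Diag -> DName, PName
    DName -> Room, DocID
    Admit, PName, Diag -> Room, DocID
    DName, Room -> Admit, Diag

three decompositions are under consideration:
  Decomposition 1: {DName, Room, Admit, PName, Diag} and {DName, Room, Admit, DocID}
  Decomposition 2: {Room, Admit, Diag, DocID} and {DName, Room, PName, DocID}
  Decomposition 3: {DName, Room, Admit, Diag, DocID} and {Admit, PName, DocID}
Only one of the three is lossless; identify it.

Decomposition 1: common = {DName, Room, Admit}, closure = {DName, Room, Admit, PName, Diag, DocID} → lossless.
Decomposition 2: common = {Room, DocID}, closure = {Room, Admit, PName, DocID} → lossy.
Decomposition 3: common = {Admit, DocID}, closure = {Admit, DocID} → lossy.

Decomposition 1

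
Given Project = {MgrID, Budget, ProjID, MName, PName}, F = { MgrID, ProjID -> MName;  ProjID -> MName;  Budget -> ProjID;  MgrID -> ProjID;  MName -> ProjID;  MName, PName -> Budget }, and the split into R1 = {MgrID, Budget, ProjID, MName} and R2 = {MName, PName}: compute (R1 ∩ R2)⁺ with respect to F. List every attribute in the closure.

R1 ∩ R2 = {MName}.
MName → ProjID applies, adding ProjID
Closure: {ProjID, MName}.

ProjID, MName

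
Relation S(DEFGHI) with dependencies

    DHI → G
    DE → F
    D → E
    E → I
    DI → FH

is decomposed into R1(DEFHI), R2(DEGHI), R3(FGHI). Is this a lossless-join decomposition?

Yes

Chase test. Columns are DEFGHI; row i has aⱼ where attribute j ∈ Ri, else bᵢⱼ.
Initial tableau (one row per fragment):
  row 1: a1 a2 a3 b14 a5 a6
  row 2: a1 a2 b23 a4 a5 a6
  row 3: b31 b32 a3 a4 a5 a6
Rows 1 and 2 agree on DHI; apply DHI→G and equate their G entries.
Rows 1 and 2 agree on DE; apply DE→F and equate their F entries.
Row 1 is now all distinguished symbols — the join is lossless.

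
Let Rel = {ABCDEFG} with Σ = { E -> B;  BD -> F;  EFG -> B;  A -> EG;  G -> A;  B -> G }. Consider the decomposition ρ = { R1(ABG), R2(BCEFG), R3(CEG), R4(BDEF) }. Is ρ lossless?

No

Chase test. Columns are ABCDEFG; row i has aⱼ where attribute j ∈ Ri, else bᵢⱼ.
Initial tableau (one row per fragment):
  row 1: a1 a2 b13 b14 b15 b16 a7
  row 2: b21 a2 a3 b24 a5 a6 a7
  row 3: b31 b32 a3 b34 a5 b36 a7
  row 4: b41 a2 b43 a4 a5 a6 b47
Rows 2 and 3 agree on E; apply E→B and equate their B entries.
Rows 1 and 2 agree on G; apply G→A and equate their A entries.
Rows 1 and 3 agree on G; apply G→A and equate their A entries.
Rows 1 and 4 agree on B; apply B→G and equate their G entries.
Rows 1 and 2 agree on A; apply A→EG and equate their EG entries.
Rows 1 and 4 agree on G; apply G→A and equate their A entries.
No row becomes fully distinguished — the join is lossy.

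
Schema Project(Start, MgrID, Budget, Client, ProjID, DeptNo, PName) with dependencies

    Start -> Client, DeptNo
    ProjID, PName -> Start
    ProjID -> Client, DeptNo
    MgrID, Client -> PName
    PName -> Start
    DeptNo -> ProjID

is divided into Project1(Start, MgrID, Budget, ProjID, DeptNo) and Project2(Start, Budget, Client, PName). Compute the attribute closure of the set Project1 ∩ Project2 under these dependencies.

Start, Budget, Client, ProjID, DeptNo

Project1 ∩ Project2 = {Start, Budget}.
Start → Client, DeptNo applies, adding Client, DeptNo
DeptNo → ProjID applies, adding ProjID
Closure: {Start, Budget, Client, ProjID, DeptNo}.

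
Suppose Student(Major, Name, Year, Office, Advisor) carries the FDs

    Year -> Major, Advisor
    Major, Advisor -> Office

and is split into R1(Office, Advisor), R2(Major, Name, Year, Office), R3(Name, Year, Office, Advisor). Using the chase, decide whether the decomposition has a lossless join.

Yes

Chase test. Columns are Major, Name, Year, Office, Advisor; row i has aⱼ where attribute j ∈ Ri, else bᵢⱼ.
Initial tableau (one row per fragment):
  row 1: b11 b12 b13 a4 a5
  row 2: a1 a2 a3 a4 b25
  row 3: b31 a2 a3 a4 a5
Rows 2 and 3 agree on Year; apply Year→Major, Advisor and equate their Major, Advisor entries.
Row 2 is now all distinguished symbols — the join is lossless.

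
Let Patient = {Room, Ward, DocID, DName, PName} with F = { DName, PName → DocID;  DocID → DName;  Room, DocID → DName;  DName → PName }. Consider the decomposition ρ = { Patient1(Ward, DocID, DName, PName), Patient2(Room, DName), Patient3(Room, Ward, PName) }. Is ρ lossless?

Chase test. Columns are Room, Ward, DocID, DName, PName; row i has aⱼ where attribute j ∈ Patienti, else bᵢⱼ.
Initial tableau (one row per fragment):
  row 1: b11 a2 a3 a4 a5
  row 2: a1 b22 b23 a4 b25
  row 3: a1 a2 b33 b34 a5
Rows 1 and 2 agree on DName; apply DName→PName and equate their PName entries.
Rows 1 and 2 agree on DName, PName; apply DName, PName→DocID and equate their DocID entries.
No row becomes fully distinguished — the join is lossy.

No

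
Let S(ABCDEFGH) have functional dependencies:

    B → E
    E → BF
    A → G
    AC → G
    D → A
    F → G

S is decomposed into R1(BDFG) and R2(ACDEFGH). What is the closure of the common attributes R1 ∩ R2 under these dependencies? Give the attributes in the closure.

ADFG

R1 ∩ R2 = {DFG}.
D → A applies, adding A
Closure: {ADFG}.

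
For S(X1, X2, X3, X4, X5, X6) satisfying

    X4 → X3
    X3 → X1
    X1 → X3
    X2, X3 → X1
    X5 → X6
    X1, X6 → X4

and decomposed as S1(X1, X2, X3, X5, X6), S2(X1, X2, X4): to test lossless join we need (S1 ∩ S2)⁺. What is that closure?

X1, X2, X3

S1 ∩ S2 = {X1, X2}.
X1 → X3 applies, adding X3
Closure: {X1, X2, X3}.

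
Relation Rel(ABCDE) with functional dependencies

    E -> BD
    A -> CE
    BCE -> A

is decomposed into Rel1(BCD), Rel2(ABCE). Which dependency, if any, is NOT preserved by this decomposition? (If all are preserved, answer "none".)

Check E → BD: no single fragment contains all of {BDE}, and the restricted closure of {E} across the fragments never reaches {BD}.
A → CE is preserved.
BCE → A is preserved.

E -> BD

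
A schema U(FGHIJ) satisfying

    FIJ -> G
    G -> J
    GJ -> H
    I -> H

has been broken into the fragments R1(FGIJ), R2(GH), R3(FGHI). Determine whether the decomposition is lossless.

Yes

Chase test. Columns are FGHIJ; row i has aⱼ where attribute j ∈ Ri, else bᵢⱼ.
Initial tableau (one row per fragment):
  row 1: a1 a2 b13 a4 a5
  row 2: b21 a2 a3 b24 b25
  row 3: a1 a2 a3 a4 b35
Rows 1 and 2 agree on G; apply G→J and equate their J entries.
Rows 1 and 3 agree on G; apply G→J and equate their J entries.
Rows 1 and 2 agree on GJ; apply GJ→H and equate their H entries.
Row 1 is now all distinguished symbols — the join is lossless.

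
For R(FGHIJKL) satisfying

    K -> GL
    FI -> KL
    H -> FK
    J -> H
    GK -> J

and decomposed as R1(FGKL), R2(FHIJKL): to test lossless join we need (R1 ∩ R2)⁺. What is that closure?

R1 ∩ R2 = {FKL}.
K → GL applies, adding G
GK → J applies, adding J
J → H applies, adding H
Closure: {FGHJKL}.

FGHJKL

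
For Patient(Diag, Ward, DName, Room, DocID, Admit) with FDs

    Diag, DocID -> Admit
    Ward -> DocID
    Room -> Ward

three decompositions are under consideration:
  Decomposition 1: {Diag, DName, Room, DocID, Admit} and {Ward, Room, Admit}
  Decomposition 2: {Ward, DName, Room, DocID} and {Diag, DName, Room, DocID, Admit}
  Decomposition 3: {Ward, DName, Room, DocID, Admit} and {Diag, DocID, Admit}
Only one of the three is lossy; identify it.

Decomposition 3

Decomposition 1: common = {Room, Admit}, closure = {Ward, Room, DocID, Admit} → lossless.
Decomposition 2: common = {DName, Room, DocID}, closure = {Ward, DName, Room, DocID} → lossless.
Decomposition 3: common = {DocID, Admit}, closure = {DocID, Admit} → lossy.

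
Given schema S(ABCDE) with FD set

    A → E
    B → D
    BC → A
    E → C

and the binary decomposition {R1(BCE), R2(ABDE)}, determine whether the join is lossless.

Yes

Common attributes: R1 ∩ R2 = {BE}.
Closure of {BE}: B → D applies, adding D; E → C applies, adding C; BC → A applies, adding A. So (BE)⁺ = {ABCDE}.
This closure contains every attribute of R1, so R1 ∩ R2 → R1. The join is lossless.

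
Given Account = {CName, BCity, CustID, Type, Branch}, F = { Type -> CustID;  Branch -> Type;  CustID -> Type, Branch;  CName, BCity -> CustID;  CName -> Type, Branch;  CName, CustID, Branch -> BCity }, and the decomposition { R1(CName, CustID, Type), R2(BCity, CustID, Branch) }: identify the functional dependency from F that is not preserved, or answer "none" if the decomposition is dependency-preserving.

Check CName, CustID, Branch → BCity: no single fragment contains all of {CName, BCity, CustID, Branch}, and the restricted closure of {CName, CustID, Branch} across the fragments never reaches {BCity}.
Type → CustID is preserved.
Branch → Type is preserved.
CustID → Type, Branch is preserved.
CName, BCity → CustID is preserved.
CName → Type, Branch is preserved.

CName, CustID, Branch -> BCity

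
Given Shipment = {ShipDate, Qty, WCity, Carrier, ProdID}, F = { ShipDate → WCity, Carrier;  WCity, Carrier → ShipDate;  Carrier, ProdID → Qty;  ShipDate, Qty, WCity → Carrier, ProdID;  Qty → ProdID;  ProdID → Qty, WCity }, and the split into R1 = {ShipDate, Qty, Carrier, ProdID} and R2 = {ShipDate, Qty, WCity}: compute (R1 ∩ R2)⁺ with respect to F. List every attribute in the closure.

ShipDate, Qty, WCity, Carrier, ProdID

R1 ∩ R2 = {ShipDate, Qty}.
ShipDate → WCity, Carrier applies, adding WCity, Carrier
ShipDate, Qty, WCity → Carrier, ProdID applies, adding ProdID
Closure: {ShipDate, Qty, WCity, Carrier, ProdID}.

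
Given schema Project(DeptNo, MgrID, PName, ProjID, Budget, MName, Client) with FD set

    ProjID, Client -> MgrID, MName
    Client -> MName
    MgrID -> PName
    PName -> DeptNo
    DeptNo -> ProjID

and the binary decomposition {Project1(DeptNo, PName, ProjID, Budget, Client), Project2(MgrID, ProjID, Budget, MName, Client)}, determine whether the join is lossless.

Common attributes: Project1 ∩ Project2 = {ProjID, Budget, Client}.
Closure of {ProjID, Budget, Client}: ProjID, Client → MgrID, MName applies, adding MgrID, MName; MgrID → PName applies, adding PName; PName → DeptNo applies, adding DeptNo. So (ProjID, Budget, Client)⁺ = {DeptNo, MgrID, PName, ProjID, Budget, MName, Client}.
This closure contains every attribute of Project1, so Project1 ∩ Project2 → Project1. The join is lossless.

Yes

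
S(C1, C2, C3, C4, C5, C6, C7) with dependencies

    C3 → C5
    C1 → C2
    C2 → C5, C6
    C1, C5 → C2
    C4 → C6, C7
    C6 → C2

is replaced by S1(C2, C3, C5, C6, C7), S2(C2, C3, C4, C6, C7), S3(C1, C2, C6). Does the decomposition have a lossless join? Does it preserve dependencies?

lossy but dependency-preserving

Lossless test (chase): Rows 1 and 2 agree on C3; apply C3→C5 and equate their C5 entries. Rows 1 and 3 agree on C2; apply C2→C5, C6 and equate their C5, C6 entries. No row becomes fully distinguished — the join is lossy.
Dependency preservation: C1, C5 → C2 is not contained in any single fragment, but the restricted closure of its left-hand side across the fragments still reaches the right-hand side; the remaining FDs each lie inside some fragment. All dependencies are preserved.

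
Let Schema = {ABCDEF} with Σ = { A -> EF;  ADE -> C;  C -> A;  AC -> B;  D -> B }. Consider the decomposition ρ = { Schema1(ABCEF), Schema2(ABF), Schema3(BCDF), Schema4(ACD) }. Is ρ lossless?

Yes

Chase test. Columns are ABCDEF; row i has aⱼ where attribute j ∈ Schemai, else bᵢⱼ.
Initial tableau (one row per fragment):
  row 1: a1 a2 a3 b14 a5 a6
  row 2: a1 a2 b23 b24 b25 a6
  row 3: b31 a2 a3 a4 b35 a6
  row 4: a1 b42 a3 a4 b45 b46
Rows 1 and 2 agree on A; apply A→EF and equate their EF entries.
Rows 1 and 4 agree on A; apply A→EF and equate their EF entries.
Rows 1 and 3 agree on C; apply C→A and equate their A entries.
Rows 1 and 4 agree on AC; apply AC→B and equate their B entries.
Rows 1 and 3 agree on A; apply A→EF and equate their EF entries.
Row 3 is now all distinguished symbols — the join is lossless.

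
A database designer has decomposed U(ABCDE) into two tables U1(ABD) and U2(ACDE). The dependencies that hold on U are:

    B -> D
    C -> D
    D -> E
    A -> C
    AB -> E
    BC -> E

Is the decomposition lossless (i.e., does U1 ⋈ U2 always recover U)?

Common attributes: U1 ∩ U2 = {AD}.
Closure of {AD}: D → E applies, adding E; A → C applies, adding C. So (AD)⁺ = {ACDE}.
This closure contains every attribute of U2, so U1 ∩ U2 → U2. The join is lossless.

Yes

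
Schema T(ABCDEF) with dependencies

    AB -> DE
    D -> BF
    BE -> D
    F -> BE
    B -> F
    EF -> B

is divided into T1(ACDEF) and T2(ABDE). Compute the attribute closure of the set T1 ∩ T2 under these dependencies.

T1 ∩ T2 = {ADE}.
D → BF applies, adding BF
Closure: {ABDEF}.

ABDEF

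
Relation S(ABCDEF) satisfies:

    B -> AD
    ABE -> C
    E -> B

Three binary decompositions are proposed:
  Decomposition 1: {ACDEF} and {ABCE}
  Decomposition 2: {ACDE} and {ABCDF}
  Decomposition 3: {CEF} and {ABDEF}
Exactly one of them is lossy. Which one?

Decomposition 1: common = {ACE}, closure = {ABCDE} → lossless.
Decomposition 2: common = {ACD}, closure = {ACD} → lossy.
Decomposition 3: common = {EF}, closure = {ABCDEF} → lossless.

Decomposition 2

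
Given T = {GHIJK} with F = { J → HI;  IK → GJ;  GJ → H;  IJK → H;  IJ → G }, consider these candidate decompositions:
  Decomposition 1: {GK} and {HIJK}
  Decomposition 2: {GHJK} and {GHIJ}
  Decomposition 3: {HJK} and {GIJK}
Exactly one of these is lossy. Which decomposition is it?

Decomposition 1: common = {K}, closure = {K} → lossy.
Decomposition 2: common = {GHJ}, closure = {GHIJ} → lossless.
Decomposition 3: common = {JK}, closure = {GHIJK} → lossless.

Decomposition 1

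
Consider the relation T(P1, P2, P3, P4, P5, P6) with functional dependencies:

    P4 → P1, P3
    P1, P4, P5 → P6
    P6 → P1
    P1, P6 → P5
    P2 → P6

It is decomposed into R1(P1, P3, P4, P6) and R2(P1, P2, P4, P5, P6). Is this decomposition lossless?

Yes

Common attributes: R1 ∩ R2 = {P1, P4, P6}.
Closure of {P1, P4, P6}: P4 → P1, P3 applies, adding P3; P1, P6 → P5 applies, adding P5. So (P1, P4, P6)⁺ = {P1, P3, P4, P5, P6}.
This closure contains every attribute of R1, so R1 ∩ R2 → R1. The join is lossless.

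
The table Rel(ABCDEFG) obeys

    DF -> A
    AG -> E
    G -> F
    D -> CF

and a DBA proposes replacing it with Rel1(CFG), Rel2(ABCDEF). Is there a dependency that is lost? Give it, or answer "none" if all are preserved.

Check AG → E: no single fragment contains all of {AEG}, and the restricted closure of {AG} across the fragments never reaches {E}.
DF → A is preserved.
G → F is preserved.
D → CF is preserved.

AG -> E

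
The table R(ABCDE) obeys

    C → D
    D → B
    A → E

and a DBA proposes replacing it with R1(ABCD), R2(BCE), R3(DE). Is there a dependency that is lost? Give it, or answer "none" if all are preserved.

Check A → E: no single fragment contains all of {AE}, and the restricted closure of {A} across the fragments never reaches {E}.
C → D is preserved.
D → B is preserved.

A → E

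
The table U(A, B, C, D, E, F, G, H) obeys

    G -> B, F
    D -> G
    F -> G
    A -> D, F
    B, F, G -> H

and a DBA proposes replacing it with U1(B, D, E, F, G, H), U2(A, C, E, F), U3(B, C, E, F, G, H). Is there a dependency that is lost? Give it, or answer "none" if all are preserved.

A -> D, F

Check A → D, F: no single fragment contains all of {A, D, F}, and the restricted closure of {A} across the fragments never reaches {D, F}.
G → B, F is preserved.
D → G is preserved.
F → G is preserved.
B, F, G → H is preserved.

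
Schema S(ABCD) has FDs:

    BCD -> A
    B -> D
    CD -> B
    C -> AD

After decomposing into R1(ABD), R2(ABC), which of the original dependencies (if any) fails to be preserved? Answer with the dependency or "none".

none

BCD → A: restricted closure across fragments reaches A.
B → D lies within R1.
CD → B: restricted closure across fragments reaches B.
C → AD: restricted closure across fragments reaches AD.
Every dependency is enforceable on the fragments, so the decomposition is dependency-preserving.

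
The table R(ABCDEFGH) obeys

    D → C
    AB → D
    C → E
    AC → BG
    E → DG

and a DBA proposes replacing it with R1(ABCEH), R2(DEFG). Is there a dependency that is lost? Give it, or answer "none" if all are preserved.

none

D → C: restricted closure across fragments reaches C.
AB → D: restricted closure across fragments reaches D.
C → E lies within R1.
AC → BG: restricted closure across fragments reaches BG.
E → DG lies within R2.
Every dependency is enforceable on the fragments, so the decomposition is dependency-preserving.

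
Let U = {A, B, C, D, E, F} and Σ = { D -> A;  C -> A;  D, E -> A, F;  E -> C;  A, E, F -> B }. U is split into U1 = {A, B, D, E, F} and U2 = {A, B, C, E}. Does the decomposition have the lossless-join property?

Common attributes: U1 ∩ U2 = {A, B, E}.
Closure of {A, B, E}: E → C applies, adding C. So (A, B, E)⁺ = {A, B, C, E}.
This closure contains every attribute of U2, so U1 ∩ U2 → U2. The join is lossless.

Yes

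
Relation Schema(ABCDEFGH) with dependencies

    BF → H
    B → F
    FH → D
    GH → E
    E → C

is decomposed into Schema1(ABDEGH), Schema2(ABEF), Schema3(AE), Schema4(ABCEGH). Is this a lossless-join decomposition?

Chase test. Columns are ABCDEFGH; row i has aⱼ where attribute j ∈ Schemai, else bᵢⱼ.
Initial tableau (one row per fragment):
  row 1: a1 a2 b13 a4 a5 b16 a7 a8
  row 2: a1 a2 b23 b24 a5 a6 b27 b28
  row 3: a1 b32 b33 b34 a5 b36 b37 b38
  row 4: a1 a2 a3 b44 a5 b46 a7 a8
Rows 1 and 2 agree on B; apply B→F and equate their F entries.
Rows 1 and 4 agree on B; apply B→F and equate their F entries.
Rows 1 and 4 agree on FH; apply FH→D and equate their D entries.
Rows 1 and 2 agree on E; apply E→C and equate their C entries.
Rows 1 and 3 agree on E; apply E→C and equate their C entries.
Rows 1 and 4 agree on E; apply E→C and equate their C entries.
Rows 1 and 2 agree on BF; apply BF→H and equate their H entries.
Rows 1 and 2 agree on FH; apply FH→D and equate their D entries.
Row 1 is now all distinguished symbols — the join is lossless.

Yes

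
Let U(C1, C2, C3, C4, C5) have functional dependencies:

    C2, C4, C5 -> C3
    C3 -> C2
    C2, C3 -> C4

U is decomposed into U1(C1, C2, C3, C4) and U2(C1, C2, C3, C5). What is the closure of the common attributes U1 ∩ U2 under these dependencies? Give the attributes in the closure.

U1 ∩ U2 = {C1, C2, C3}.
C2, C3 → C4 applies, adding C4
Closure: {C1, C2, C3, C4}.

C1, C2, C3, C4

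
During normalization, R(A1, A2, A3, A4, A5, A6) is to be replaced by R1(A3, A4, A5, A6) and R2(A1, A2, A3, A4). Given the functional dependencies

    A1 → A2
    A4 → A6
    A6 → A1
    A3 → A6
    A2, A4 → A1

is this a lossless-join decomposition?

Common attributes: R1 ∩ R2 = {A3, A4}.
Closure of {A3, A4}: A4 → A6 applies, adding A6; A6 → A1 applies, adding A1; A1 → A2 applies, adding A2. So (A3, A4)⁺ = {A1, A2, A3, A4, A6}.
This closure contains every attribute of R2, so R1 ∩ R2 → R2. The join is lossless.

Yes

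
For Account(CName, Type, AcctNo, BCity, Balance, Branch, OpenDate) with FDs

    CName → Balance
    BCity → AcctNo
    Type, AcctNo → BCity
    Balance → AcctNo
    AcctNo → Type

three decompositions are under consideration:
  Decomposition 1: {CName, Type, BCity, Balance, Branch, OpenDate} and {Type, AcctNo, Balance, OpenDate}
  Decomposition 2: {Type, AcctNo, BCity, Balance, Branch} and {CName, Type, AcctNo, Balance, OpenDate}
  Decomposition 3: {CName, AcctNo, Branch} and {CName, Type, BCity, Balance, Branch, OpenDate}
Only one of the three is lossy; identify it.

Decomposition 1: common = {Type, Balance, OpenDate}, closure = {Type, AcctNo, BCity, Balance, OpenDate} → lossless.
Decomposition 2: common = {Type, AcctNo, Balance}, closure = {Type, AcctNo, BCity, Balance} → lossy.
Decomposition 3: common = {CName, Branch}, closure = {CName, Type, AcctNo, BCity, Balance, Branch} → lossless.

Decomposition 2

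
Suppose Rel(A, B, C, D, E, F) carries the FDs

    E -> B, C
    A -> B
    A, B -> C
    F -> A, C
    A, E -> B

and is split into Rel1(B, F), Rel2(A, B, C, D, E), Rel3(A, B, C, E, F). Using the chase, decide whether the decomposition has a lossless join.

No

Chase test. Columns are A, B, C, D, E, F; row i has aⱼ where attribute j ∈ Reli, else bᵢⱼ.
Initial tableau (one row per fragment):
  row 1: b11 a2 b13 b14 b15 a6
  row 2: a1 a2 a3 a4 a5 b26
  row 3: a1 a2 a3 b34 a5 a6
Rows 1 and 3 agree on F; apply F→A, C and equate their A, C entries.
No row becomes fully distinguished — the join is lossy.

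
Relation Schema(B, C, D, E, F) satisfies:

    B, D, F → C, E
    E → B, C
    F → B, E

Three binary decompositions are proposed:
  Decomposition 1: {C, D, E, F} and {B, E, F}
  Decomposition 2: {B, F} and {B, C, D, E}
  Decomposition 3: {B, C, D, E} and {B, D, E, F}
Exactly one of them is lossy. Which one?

Decomposition 2

Decomposition 1: common = {E, F}, closure = {B, C, E, F} → lossless.
Decomposition 2: common = {B}, closure = {B} → lossy.
Decomposition 3: common = {B, D, E}, closure = {B, C, D, E} → lossless.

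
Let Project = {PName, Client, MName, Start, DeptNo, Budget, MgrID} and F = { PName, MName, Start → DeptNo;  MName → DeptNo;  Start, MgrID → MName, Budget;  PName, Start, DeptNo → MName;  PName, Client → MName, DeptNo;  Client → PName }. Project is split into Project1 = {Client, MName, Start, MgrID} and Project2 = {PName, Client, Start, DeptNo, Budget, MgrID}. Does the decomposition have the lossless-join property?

Yes

Common attributes: Project1 ∩ Project2 = {Client, Start, MgrID}.
Closure of {Client, Start, MgrID}: Start, MgrID → MName, Budget applies, adding MName, Budget; Client → PName applies, adding PName; PName, MName, Start → DeptNo applies, adding DeptNo. So (Client, Start, MgrID)⁺ = {PName, Client, MName, Start, DeptNo, Budget, MgrID}.
This closure contains every attribute of Project1, so Project1 ∩ Project2 → Project1. The join is lossless.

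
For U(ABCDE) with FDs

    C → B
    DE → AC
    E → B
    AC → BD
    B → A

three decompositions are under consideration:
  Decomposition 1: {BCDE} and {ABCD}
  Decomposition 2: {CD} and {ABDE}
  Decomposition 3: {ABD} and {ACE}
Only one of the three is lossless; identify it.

Decomposition 1: common = {BCD}, closure = {ABCD} → lossless.
Decomposition 2: common = {D}, closure = {D} → lossy.
Decomposition 3: common = {A}, closure = {A} → lossy.

Decomposition 1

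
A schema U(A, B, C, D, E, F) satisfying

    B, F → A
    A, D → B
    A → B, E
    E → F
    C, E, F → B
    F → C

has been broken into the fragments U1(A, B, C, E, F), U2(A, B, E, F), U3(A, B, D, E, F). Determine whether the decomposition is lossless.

Yes

Chase test. Columns are A, B, C, D, E, F; row i has aⱼ where attribute j ∈ Ui, else bᵢⱼ.
Initial tableau (one row per fragment):
  row 1: a1 a2 a3 b14 a5 a6
  row 2: a1 a2 b23 b24 a5 a6
  row 3: a1 a2 b33 a4 a5 a6
Rows 1 and 2 agree on F; apply F→C and equate their C entries.
Rows 1 and 3 agree on F; apply F→C and equate their C entries.
Row 3 is now all distinguished symbols — the join is lossless.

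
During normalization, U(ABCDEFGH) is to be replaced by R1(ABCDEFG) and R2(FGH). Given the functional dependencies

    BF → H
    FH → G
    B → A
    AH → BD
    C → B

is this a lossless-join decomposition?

Common attributes: R1 ∩ R2 = {FG}.
No dependency enlarges {FG}, so (FG)⁺ = {FG}.
The closure contains neither all of R1 = {ABCDEFG} nor all of R2 = {FGH}, so the common attributes are not a superkey of either fragment. The join is lossy.

No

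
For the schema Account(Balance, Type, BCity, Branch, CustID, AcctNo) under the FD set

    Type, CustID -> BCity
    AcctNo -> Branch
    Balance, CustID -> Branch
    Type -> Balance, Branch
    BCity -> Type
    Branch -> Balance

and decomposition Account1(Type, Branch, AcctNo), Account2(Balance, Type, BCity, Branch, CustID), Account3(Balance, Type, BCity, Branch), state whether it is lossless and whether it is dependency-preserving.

lossy but dependency-preserving

Lossless test (chase): Rows 1 and 2 agree on Type; apply Type→Balance, Branch and equate their Balance, Branch entries. No row becomes fully distinguished — the join is lossy.
Dependency preservation: every FD's attributes lie within a single fragment, so each can be enforced locally — preserved.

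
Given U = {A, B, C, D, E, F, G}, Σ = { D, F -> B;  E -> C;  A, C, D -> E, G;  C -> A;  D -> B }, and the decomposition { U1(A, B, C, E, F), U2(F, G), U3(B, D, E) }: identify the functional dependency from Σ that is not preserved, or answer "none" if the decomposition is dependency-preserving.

Check A, C, D → E, G: no single fragment contains all of {A, C, D, E, G}, and the restricted closure of {A, C, D} across the fragments never reaches {E, G}.
D, F → B is preserved.
E → C is preserved.
C → A is preserved.
D → B is preserved.

A, C, D -> E, G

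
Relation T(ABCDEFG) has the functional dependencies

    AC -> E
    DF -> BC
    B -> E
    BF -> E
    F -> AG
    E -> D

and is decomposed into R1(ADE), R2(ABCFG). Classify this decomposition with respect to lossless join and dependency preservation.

Lossless test: (A)⁺ = {A}, which is a superkey of neither fragment — lossy.
Dependency preservation: the restricted closure of {AC} across the fragments never reaches {E}, so AC → E cannot be enforced without a join — not preserved.

lossy and not dependency-preserving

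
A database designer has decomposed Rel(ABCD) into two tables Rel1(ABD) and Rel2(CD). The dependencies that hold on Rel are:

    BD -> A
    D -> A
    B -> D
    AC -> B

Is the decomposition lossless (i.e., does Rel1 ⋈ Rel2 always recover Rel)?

No

Common attributes: Rel1 ∩ Rel2 = {D}.
Closure of {D}: D → A applies, adding A. So (D)⁺ = {AD}.
The closure contains neither all of Rel1 = {ABD} nor all of Rel2 = {CD}, so the common attributes are not a superkey of either fragment. The join is lossy.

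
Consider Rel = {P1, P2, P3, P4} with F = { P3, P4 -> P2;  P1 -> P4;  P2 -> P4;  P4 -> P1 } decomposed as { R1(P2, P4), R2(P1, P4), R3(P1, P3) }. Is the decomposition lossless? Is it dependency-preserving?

lossy and not dependency-preserving

Lossless test (chase): Rows 2 and 3 agree on P1; apply P1→P4 and equate their P4 entries. Rows 1 and 2 agree on P4; apply P4→P1 and equate their P1 entries. No row becomes fully distinguished — the join is lossy.
Dependency preservation: the restricted closure of {P3, P4} across the fragments never reaches {P2}, so P3, P4 → P2 cannot be enforced without a join — not preserved.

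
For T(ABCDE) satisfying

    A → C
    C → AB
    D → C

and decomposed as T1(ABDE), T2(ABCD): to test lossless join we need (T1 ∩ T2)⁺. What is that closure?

T1 ∩ T2 = {ABD}.
A → C applies, adding C
Closure: {ABCD}.

ABCD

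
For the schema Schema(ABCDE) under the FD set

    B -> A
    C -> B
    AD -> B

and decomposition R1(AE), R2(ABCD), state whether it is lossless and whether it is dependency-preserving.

Lossless test: (A)⁺ = {A}, which is a superkey of neither fragment — lossy.
Dependency preservation: every FD's attributes lie within a single fragment, so each can be enforced locally — preserved.

lossy but dependency-preserving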